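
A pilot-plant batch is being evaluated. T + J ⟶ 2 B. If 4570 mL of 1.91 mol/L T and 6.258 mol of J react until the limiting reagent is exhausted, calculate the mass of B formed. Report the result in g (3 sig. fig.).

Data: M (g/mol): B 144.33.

1810 g

n(T) = 1.91 × 4570/1000 = 8.729 mol
n(J) = 6.258 mol
n/ν for T = 8.729/1 = 8.729
n/ν for J = 6.258/1 = 6.258
Smallest n/ν is J → limiting reagent.
n(B) = (2/1) × 6.258 = 12.52 mol
mass = 12.52 × 144.33 = 1807 g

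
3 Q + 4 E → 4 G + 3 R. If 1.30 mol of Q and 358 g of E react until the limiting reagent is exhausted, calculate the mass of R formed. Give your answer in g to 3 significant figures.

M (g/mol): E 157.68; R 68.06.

n(Q) = 1.300 mol
n(E) = 358.0 / 157.68 = 2.270 mol
n/ν for Q = 1.300/3 = 0.4333
n/ν for E = 2.270/4 = 0.5675
Smallest n/ν is Q → limiting reagent.
n(R) = (3/3) × 1.300 = 1.300 mol
mass = 1.300 × 68.06 = 88.48 g

88.5 g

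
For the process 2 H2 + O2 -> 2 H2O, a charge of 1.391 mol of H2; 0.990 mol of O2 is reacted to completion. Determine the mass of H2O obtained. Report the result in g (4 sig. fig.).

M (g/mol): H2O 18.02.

n(H2) = 1.391 mol
n(O2) = 0.9900 mol
n/ν for H2 = 1.391/2 = 0.6955
n/ν for O2 = 0.9900/1 = 0.9900
Smallest n/ν is H2 → limiting reagent.
n(H2O) = (2/2) × 1.391 = 1.391 mol
mass = 1.391 × 18.02 = 25.07 g

25.07 g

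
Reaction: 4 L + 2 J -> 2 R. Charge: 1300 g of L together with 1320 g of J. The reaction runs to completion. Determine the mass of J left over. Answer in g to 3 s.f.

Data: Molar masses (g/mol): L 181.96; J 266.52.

368 g

n(L) = 1300 / 181.96 = 7.144 mol
n(J) = 1320 / 266.52 = 4.953 mol
n/ν for L = 7.144/4 = 1.786
n/ν for J = 4.953/2 = 2.477
Smallest n/ν is L → limiting reagent.
J consumed = (2/4) × 7.144 = 3.572 mol
J remaining = 4.953 − 3.572 = 1.381 mol
mass = 1.381 × 266.52 = 368.1 g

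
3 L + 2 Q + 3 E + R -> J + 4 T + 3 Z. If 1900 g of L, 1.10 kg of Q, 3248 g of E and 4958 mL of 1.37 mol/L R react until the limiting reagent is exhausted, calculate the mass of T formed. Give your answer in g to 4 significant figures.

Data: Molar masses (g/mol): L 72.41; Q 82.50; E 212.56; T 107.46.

n(L) = 1900 / 72.41 = 26.24 mol
n(Q) = 1.100×1000 / 82.50 = 13.33 mol
n(E) = 3248 / 212.56 = 15.28 mol
n(R) = 1.37 × 4958/1000 = 6.792 mol
n/ν → L: 8.747, Q: 6.665, E: 5.093, R: 6.792; E is limiting.
n(T) = (4/3) × 15.28 = 20.37 mol
mass = 20.37 × 107.46 = 2189 g

2189 g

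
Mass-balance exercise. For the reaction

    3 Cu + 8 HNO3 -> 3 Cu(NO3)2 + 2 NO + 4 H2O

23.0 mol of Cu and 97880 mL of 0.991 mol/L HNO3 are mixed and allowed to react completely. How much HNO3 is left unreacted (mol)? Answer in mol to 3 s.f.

35.7 mol

n(Cu) = 23.00 mol
n(HNO3) = 0.991 × 97880/1000 = 97.00 mol
n/ν → Cu: 7.667, HNO3: 12.13; Cu is limiting.
HNO3 consumed = (8/3) × 23.00 = 61.33 mol
HNO3 remaining = 97.00 − 61.33 = 35.67 mol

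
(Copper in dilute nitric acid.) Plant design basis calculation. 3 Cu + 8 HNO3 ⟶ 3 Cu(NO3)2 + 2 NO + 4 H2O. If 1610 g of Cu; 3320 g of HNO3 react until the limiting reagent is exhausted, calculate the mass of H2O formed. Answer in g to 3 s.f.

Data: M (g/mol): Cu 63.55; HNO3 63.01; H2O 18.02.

n(Cu) = 1610 / 63.55 = 25.33 mol
n(HNO3) = 3320 / 63.01 = 52.69 mol
n/ν for Cu = 25.33/3 = 8.443
n/ν for HNO3 = 52.69/8 = 6.586
Smallest n/ν is HNO3 → limiting reagent.
n(H2O) = (4/8) × 52.69 = 26.35 mol
mass = 26.35 × 18.02 = 474.8 g

475 g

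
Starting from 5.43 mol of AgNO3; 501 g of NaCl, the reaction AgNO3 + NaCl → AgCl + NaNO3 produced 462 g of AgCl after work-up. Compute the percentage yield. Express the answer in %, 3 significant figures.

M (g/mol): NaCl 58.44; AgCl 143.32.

59.4 %

n(AgNO3) = 5.430 mol
n(NaCl) = 501.0 / 58.44 = 8.573 mol
n/ν → AgNO3: 5.430, NaCl: 8.573; AgNO3 is limiting.
theoretical n(AgCl) = (1/1) × 5.430 = 5.430 mol → 778.2 g
% yield = 462 / 778.2 × 100 = 59.37 %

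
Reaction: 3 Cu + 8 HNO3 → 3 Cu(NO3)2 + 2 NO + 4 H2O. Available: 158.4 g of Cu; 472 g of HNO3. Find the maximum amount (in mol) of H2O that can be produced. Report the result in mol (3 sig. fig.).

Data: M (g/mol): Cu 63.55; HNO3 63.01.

3.32 mol

n(Cu) = 158.4 / 63.55 = 2.493 mol
n(HNO3) = 472.0 / 63.01 = 7.491 mol
n/ν → Cu: 0.8310, HNO3: 0.9364; Cu is limiting.
n(H2O) = (4/3) × 2.493 = 3.324 mol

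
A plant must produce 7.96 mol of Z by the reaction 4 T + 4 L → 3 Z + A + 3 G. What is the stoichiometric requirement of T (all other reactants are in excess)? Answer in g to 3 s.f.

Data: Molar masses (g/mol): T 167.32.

1780 g

n(Z) = 7.960 mol
n(T) = (4/3) × 7.960 = 10.61 mol
mass = 10.61 × 167.32 = 1775 g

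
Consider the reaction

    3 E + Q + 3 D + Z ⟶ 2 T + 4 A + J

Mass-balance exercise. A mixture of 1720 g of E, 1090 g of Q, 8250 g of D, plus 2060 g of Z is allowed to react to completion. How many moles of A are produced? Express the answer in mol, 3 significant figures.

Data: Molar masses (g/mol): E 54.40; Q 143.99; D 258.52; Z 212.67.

n(E) = 1720 / 54.40 = 31.62 mol
n(Q) = 1090 / 143.99 = 7.570 mol
n(D) = 8250 / 258.52 = 31.91 mol
n(Z) = 2060 / 212.67 = 9.686 mol
n/ν for E = 31.62/3 = 10.54
n/ν for Q = 7.570/1 = 7.570
n/ν for D = 31.91/3 = 10.64
n/ν for Z = 9.686/1 = 9.686
Smallest n/ν is Q → limiting reagent.
n(A) = (4/1) × 7.570 = 30.28 mol

30.3 mol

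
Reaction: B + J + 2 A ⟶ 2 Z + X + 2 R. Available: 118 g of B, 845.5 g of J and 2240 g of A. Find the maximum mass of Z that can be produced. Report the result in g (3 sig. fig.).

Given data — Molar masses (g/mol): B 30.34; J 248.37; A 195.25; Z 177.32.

1210 g

n(B) = 118.0 / 30.34 = 3.889 mol
n(J) = 845.5 / 248.37 = 3.404 mol
n(A) = 2240 / 195.25 = 11.47 mol
n/ν for B = 3.889/1 = 3.889
n/ν for J = 3.404/1 = 3.404
n/ν for A = 11.47/2 = 5.735
Smallest n/ν is J → limiting reagent.
n(Z) = (2/1) × 3.404 = 6.808 mol
mass = 6.808 × 177.32 = 1207 g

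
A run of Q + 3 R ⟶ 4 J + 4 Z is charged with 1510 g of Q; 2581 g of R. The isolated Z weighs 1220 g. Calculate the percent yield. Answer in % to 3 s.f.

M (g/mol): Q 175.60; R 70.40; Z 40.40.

87.8 %

n(Q) = 1510 / 175.60 = 8.599 mol
n(R) = 2581 / 70.40 = 36.66 mol
n/ν for Q = 8.599/1 = 8.599
n/ν for R = 36.66/3 = 12.22
Smallest n/ν is Q → limiting reagent.
theoretical n(Z) = (4/1) × 8.599 = 34.40 mol → 1390 g
% yield = 1220 / 1390 × 100 = 87.77 %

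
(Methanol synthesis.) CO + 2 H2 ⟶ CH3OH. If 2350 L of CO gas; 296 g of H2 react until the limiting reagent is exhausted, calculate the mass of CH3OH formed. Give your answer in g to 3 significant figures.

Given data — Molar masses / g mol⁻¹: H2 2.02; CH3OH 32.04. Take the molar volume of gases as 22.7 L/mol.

n(CO) = 2350 / 22.7 = 103.5 mol
n(H2) = 296.0 / 2.02 = 146.5 mol
n/ν for CO = 103.5/1 = 103.5
n/ν for H2 = 146.5/2 = 73.25
Smallest n/ν is H2 → limiting reagent.
n(CH3OH) = (1/2) × 146.5 = 73.25 mol
mass = 73.25 × 32.04 = 2347 g

2350 g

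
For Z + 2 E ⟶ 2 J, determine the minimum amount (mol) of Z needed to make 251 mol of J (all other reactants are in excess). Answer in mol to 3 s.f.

126 mol

n(J) = 251.0 mol
n(Z) = (1/2) × 251.0 = 125.5 mol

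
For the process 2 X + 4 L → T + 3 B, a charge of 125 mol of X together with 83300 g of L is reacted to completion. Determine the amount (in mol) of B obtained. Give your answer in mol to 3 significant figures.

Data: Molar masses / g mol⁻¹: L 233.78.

n(X) = 125.0 mol
n(L) = 83300 / 233.78 = 356.3 mol
n/ν for X = 125.0/2 = 62.50
n/ν for L = 356.3/4 = 89.08
Smallest n/ν is X → limiting reagent.
n(B) = (3/2) × 125.0 = 187.5 mol

188 mol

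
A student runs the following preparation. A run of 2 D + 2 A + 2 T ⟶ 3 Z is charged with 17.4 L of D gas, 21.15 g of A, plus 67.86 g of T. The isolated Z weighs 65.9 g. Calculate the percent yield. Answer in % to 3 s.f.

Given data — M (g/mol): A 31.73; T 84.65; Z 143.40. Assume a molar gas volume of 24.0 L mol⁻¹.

n(D) = 17.40 / 24.0 = 0.7250 mol
n(A) = 21.15 / 31.73 = 0.6666 mol
n(T) = 67.86 / 84.65 = 0.8017 mol
n/ν for D = 0.7250/2 = 0.3625
n/ν for A = 0.6666/2 = 0.3333
n/ν for T = 0.8017/2 = 0.4009
Smallest n/ν is A → limiting reagent.
theoretical n(Z) = (3/2) × 0.6666 = 0.9999 mol → 143.4 g
% yield = 65.9 / 143.4 × 100 = 45.96 %

46.0 %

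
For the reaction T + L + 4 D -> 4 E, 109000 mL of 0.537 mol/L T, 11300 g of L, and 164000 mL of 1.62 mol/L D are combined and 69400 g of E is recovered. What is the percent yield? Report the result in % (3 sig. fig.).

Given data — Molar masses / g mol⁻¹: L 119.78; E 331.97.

n(T) = 0.537 × 109000/1000 = 58.53 mol
n(L) = 11300 / 119.78 = 94.34 mol
n(D) = 1.62 × 164000/1000 = 265.7 mol
n/ν for T = 58.53/1 = 58.53
n/ν for L = 94.34/1 = 94.34
n/ν for D = 265.7/4 = 66.43
Smallest n/ν is T → limiting reagent.
theoretical n(E) = (4/1) × 58.53 = 234.1 mol → 77710 g
% yield = 69400 / 77710 × 100 = 89.31 %

89.3 %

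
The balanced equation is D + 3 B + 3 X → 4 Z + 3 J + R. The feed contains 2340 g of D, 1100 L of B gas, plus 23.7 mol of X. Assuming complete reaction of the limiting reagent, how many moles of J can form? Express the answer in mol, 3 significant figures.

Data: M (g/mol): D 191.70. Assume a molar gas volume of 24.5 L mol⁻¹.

23.7 mol

n(D) = 2340 / 191.70 = 12.21 mol
n(B) = 1100 / 24.5 = 44.90 mol
n(X) = 23.70 mol
n/ν for D = 12.21/1 = 12.21
n/ν for B = 44.90/3 = 14.97
n/ν for X = 23.70/3 = 7.900
Smallest n/ν is X → limiting reagent.
n(J) = (3/3) × 23.70 = 23.70 mol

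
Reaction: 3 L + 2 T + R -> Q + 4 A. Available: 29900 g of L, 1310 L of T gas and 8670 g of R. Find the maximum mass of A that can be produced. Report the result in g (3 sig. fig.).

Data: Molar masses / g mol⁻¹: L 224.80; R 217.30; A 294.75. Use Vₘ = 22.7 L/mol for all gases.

n(L) = 29900 / 224.80 = 133.0 mol
n(T) = 1310 / 22.7 = 57.71 mol
n(R) = 8670 / 217.30 = 39.90 mol
n/ν → L: 44.33, T: 28.86, R: 39.90; T is limiting.
n(A) = (4/2) × 57.71 = 115.4 mol
mass = 115.4 × 294.75 = 34010 g

34000 g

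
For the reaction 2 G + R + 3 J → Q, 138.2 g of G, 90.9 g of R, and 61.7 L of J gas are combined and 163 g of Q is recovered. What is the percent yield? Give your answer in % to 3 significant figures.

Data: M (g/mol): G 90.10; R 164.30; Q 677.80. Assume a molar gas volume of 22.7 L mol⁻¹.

n(G) = 138.2 / 90.10 = 1.534 mol
n(R) = 90.90 / 164.30 = 0.5533 mol
n(J) = 61.70 / 22.7 = 2.718 mol
n/ν → G: 0.7670, R: 0.5533, J: 0.9060; R is limiting.
theoretical n(Q) = (1/1) × 0.5533 = 0.5533 mol → 375.0 g
% yield = 163 / 375.0 × 100 = 43.47 %

43.5 %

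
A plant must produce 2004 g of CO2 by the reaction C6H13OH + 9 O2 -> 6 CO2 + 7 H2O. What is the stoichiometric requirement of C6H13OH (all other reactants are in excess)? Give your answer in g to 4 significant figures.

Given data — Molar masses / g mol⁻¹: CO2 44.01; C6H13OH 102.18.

n(CO2) = 2004 / 44.01 = 45.54 mol
n(C6H13OH) = (1/6) × 45.54 = 7.590 mol
mass = 7.590 × 102.18 = 775.5 g

775.5 g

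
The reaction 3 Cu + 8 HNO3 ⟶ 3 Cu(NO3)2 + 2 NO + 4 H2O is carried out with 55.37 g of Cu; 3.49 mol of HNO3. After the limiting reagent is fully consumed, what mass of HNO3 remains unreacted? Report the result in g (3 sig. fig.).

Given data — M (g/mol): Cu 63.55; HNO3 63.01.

n(Cu) = 55.37 / 63.55 = 0.8713 mol
n(HNO3) = 3.490 mol
n/ν for Cu = 0.8713/3 = 0.2904
n/ν for HNO3 = 3.490/8 = 0.4363
Smallest n/ν is Cu → limiting reagent.
HNO3 consumed = (8/3) × 0.8713 = 2.323 mol
HNO3 remaining = 3.490 − 2.323 = 1.167 mol
mass = 1.167 × 63.01 = 73.53 g

73.5 g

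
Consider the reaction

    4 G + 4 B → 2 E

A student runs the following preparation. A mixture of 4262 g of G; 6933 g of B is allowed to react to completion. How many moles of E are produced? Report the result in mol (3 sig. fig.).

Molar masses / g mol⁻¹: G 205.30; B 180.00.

10.4 mol

n(G) = 4262 / 205.30 = 20.76 mol
n(B) = 6933 / 180.00 = 38.52 mol
n/ν → G: 5.190, B: 9.630; G is limiting.
n(E) = (2/4) × 20.76 = 10.38 mol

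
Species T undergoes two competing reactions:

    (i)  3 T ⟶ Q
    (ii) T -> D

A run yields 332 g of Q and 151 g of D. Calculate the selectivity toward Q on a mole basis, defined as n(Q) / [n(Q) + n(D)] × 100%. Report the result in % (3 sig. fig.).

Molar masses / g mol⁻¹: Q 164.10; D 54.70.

42.3 %

n(Q) = 332 / 164.10 = 2.023 mol
n(D) = 151 / 54.70 = 2.761 mol
selectivity = 2.023/(2.023+2.761) × 100 = 42.29 %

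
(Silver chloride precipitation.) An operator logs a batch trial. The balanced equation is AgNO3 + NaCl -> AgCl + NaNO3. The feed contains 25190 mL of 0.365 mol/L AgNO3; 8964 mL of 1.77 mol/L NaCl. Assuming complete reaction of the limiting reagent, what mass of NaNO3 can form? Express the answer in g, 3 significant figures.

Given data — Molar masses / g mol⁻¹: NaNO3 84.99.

781 g

n(AgNO3) = 0.365 × 25190/1000 = 9.194 mol
n(NaCl) = 1.77 × 8964/1000 = 15.87 mol
n/ν → AgNO3: 9.194, NaCl: 15.87; AgNO3 is limiting.
n(NaNO3) = (1/1) × 9.194 = 9.194 mol
mass = 9.194 × 84.99 = 781.4 g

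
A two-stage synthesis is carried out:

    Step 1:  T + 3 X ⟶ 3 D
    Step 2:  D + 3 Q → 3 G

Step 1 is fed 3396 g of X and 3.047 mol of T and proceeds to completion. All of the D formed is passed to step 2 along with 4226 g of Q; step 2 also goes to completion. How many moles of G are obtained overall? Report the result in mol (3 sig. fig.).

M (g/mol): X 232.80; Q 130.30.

Step 1:
n(X) = 3396 / 232.80 = 14.59 mol
n(T) = 3.047 mol
n/ν → X: 4.863, T: 3.047; T is limiting.
n(D) produced = (3/1) × 3.047 = 9.141 mol
Step 2:
n(D) available = 9.141 mol
n(Q) = 4226 / 130.30 = 32.43 mol
n/ν → D: 9.141, Q: 10.81; D is limiting.
n(G) = (3/1) × 9.141 = 27.42 mol

27.4 mol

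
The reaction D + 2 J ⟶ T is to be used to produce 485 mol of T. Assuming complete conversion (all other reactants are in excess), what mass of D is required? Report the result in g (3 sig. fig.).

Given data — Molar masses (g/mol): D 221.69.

108000 g

n(T) = 485.0 mol
n(D) = (1/1) × 485.0 = 485.0 mol
mass = 485.0 × 221.69 = 107500 g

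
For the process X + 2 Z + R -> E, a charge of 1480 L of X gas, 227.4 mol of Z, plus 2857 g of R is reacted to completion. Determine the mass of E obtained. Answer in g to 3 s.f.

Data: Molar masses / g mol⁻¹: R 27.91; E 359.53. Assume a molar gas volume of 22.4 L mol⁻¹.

n(X) = 1480 / 22.4 = 66.07 mol
n(Z) = 227.4 mol
n(R) = 2857 / 27.91 = 102.4 mol
n/ν for X = 66.07/1 = 66.07
n/ν for Z = 227.4/2 = 113.7
n/ν for R = 102.4/1 = 102.4
Smallest n/ν is X → limiting reagent.
n(E) = (1/1) × 66.07 = 66.07 mol
mass = 66.07 × 359.53 = 23750 g

23800 g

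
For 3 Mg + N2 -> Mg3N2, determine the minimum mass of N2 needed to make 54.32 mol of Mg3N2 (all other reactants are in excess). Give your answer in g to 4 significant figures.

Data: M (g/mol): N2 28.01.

1522 g

n(Mg3N2) = 54.32 mol
n(N2) = (1/1) × 54.32 = 54.32 mol
mass = 54.32 × 28.01 = 1522 g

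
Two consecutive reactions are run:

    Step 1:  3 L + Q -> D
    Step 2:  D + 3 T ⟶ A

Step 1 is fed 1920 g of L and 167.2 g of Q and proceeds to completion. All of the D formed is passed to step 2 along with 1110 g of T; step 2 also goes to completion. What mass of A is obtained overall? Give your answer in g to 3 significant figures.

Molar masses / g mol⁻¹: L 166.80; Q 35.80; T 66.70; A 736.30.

Step 1:
n(L) = 1920 / 166.80 = 11.51 mol
n(Q) = 167.2 / 35.80 = 4.670 mol
n/ν for L = 11.51/3 = 3.837
n/ν for Q = 4.670/1 = 4.670
Smallest n/ν is L → limiting reagent.
n(D) produced = (1/3) × 11.51 = 3.837 mol
Step 2:
n(D) available = 3.837 mol
n(T) = 1110 / 66.70 = 16.64 mol
n/ν for D = 3.837/1 = 3.837
n/ν for T = 16.64/3 = 5.547
Smallest n/ν is D → limiting reagent.
n(A) = (1/1) × 3.837 = 3.837 mol
mass = 3.837 × 736.30 = 2825 g

2830 g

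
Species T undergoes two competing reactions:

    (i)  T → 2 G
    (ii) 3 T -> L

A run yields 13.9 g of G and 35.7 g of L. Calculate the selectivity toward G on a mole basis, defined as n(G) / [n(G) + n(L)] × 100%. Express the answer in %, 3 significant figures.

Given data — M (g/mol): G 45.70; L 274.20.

70.0 %

n(G) = 13.9 / 45.70 = 0.3042 mol
n(L) = 35.7 / 274.20 = 0.1302 mol
selectivity = 0.3042/(0.3042+0.1302) × 100 = 70.03 %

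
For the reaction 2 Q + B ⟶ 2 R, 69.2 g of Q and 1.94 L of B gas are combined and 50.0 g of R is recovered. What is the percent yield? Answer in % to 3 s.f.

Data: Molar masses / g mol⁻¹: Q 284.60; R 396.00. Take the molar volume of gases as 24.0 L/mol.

n(Q) = 69.20 / 284.60 = 0.2431 mol
n(B) = 1.940 / 24.0 = 0.08083 mol
n/ν for Q = 0.2431/2 = 0.1216
n/ν for B = 0.08083/1 = 0.08083
Smallest n/ν is B → limiting reagent.
theoretical n(R) = (2/1) × 0.08083 = 0.1617 mol → 64.03 g
% yield = 50.0 / 64.03 × 100 = 78.09 %

78.1 %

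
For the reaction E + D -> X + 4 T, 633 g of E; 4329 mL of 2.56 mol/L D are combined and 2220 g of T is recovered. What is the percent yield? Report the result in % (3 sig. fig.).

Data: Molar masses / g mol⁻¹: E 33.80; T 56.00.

89.4 %

n(E) = 633.0 / 33.80 = 18.73 mol
n(D) = 2.56 × 4329/1000 = 11.08 mol
n/ν for E = 18.73/1 = 18.73
n/ν for D = 11.08/1 = 11.08
Smallest n/ν is D → limiting reagent.
theoretical n(T) = (4/1) × 11.08 = 44.32 mol → 2482 g
% yield = 2220 / 2482 × 100 = 89.44 %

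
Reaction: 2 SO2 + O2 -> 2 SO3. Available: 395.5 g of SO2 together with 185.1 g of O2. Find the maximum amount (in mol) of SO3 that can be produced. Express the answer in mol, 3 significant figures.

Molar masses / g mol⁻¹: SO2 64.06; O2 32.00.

6.17 mol

n(SO2) = 395.5 / 64.06 = 6.174 mol
n(O2) = 185.1 / 32.00 = 5.784 mol
n/ν → SO2: 3.087, O2: 5.784; SO2 is limiting.
n(SO3) = (2/2) × 6.174 = 6.174 mol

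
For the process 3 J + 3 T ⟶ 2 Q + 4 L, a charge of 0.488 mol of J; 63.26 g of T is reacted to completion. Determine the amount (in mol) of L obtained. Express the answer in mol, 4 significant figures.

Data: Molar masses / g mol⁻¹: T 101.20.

n(J) = 0.4880 mol
n(T) = 63.26 / 101.20 = 0.6251 mol
n/ν for J = 0.4880/3 = 0.1627
n/ν for T = 0.6251/3 = 0.2084
Smallest n/ν is J → limiting reagent.
n(L) = (4/3) × 0.4880 = 0.6507 mol

0.6507 mol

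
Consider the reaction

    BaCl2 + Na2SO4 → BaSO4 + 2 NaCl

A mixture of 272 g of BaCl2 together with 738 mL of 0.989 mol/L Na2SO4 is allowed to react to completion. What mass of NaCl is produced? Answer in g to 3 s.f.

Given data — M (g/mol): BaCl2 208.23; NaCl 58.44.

n(BaCl2) = 272.0 / 208.23 = 1.306 mol
n(Na2SO4) = 0.989 × 738.0/1000 = 0.7299 mol
n/ν for BaCl2 = 1.306/1 = 1.306
n/ν for Na2SO4 = 0.7299/1 = 0.7299
Smallest n/ν is Na2SO4 → limiting reagent.
n(NaCl) = (2/1) × 0.7299 = 1.460 mol
mass = 1.460 × 58.44 = 85.32 g

85.3 g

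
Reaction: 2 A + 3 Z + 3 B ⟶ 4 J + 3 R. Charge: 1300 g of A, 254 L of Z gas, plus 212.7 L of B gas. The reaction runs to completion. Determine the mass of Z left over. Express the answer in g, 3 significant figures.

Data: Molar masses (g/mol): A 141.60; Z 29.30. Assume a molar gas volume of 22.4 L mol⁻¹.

54.0 g

n(A) = 1300 / 141.60 = 9.181 mol
n(Z) = 254.0 / 22.4 = 11.34 mol
n(B) = 212.7 / 22.4 = 9.496 mol
n/ν → A: 4.591, Z: 3.780, B: 3.165; B is limiting.
Z consumed = (3/3) × 9.496 = 9.496 mol
Z remaining = 11.34 − 9.496 = 1.844 mol
mass = 1.844 × 29.30 = 54.03 g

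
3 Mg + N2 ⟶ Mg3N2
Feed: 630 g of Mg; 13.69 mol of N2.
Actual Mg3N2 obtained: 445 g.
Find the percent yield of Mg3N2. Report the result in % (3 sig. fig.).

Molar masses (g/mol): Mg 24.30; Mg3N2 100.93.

51.0 %

n(Mg) = 630.0 / 24.30 = 25.93 mol
n(N2) = 13.69 mol
n/ν for Mg = 25.93/3 = 8.643
n/ν for N2 = 13.69/1 = 13.69
Smallest n/ν is Mg → limiting reagent.
theoretical n(Mg3N2) = (1/3) × 25.93 = 8.643 mol → 872.3 g
% yield = 445 / 872.3 × 100 = 51.01 %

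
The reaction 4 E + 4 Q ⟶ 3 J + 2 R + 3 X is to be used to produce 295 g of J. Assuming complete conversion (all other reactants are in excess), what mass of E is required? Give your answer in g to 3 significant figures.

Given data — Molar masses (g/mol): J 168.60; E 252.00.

n(J) = 295 / 168.60 = 1.750 mol
n(E) = (4/3) × 1.750 = 2.333 mol
mass = 2.333 × 252.00 = 587.9 g

588 g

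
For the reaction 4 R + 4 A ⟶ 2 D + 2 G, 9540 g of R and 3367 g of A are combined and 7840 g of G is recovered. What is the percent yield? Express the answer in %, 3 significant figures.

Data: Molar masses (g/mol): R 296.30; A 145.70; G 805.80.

n(R) = 9540 / 296.30 = 32.20 mol
n(A) = 3367 / 145.70 = 23.11 mol
n/ν → R: 8.050, A: 5.778; A is limiting.
theoretical n(G) = (2/4) × 23.11 = 11.56 mol → 9315 g
% yield = 7840 / 9315 × 100 = 84.17 %

84.2 %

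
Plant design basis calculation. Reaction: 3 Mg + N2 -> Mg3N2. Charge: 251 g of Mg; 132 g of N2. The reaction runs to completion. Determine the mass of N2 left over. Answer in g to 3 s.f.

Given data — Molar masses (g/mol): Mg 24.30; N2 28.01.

35.6 g

n(Mg) = 251.0 / 24.30 = 10.33 mol
n(N2) = 132.0 / 28.01 = 4.713 mol
n/ν → Mg: 3.443, N2: 4.713; Mg is limiting.
N2 consumed = (1/3) × 10.33 = 3.443 mol
N2 remaining = 4.713 − 3.443 = 1.270 mol
mass = 1.270 × 28.01 = 35.57 g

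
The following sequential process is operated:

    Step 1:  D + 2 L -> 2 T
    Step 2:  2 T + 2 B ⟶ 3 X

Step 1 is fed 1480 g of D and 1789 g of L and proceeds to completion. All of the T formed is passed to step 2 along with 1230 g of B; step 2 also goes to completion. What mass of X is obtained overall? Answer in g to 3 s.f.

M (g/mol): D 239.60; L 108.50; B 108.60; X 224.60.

Step 1:
n(D) = 1480 / 239.60 = 6.177 mol
n(L) = 1789 / 108.50 = 16.49 mol
n/ν for D = 6.177/1 = 6.177
n/ν for L = 16.49/2 = 8.245
Smallest n/ν is D → limiting reagent.
n(T) produced = (2/1) × 6.177 = 12.35 mol
Step 2:
n(T) available = 12.35 mol
n(B) = 1230 / 108.60 = 11.33 mol
n/ν for T = 12.35/2 = 6.175
n/ν for B = 11.33/2 = 5.665
Smallest n/ν is B → limiting reagent.
n(X) = (3/2) × 11.33 = 17.00 mol
mass = 17.00 × 224.60 = 3818 g

3820 g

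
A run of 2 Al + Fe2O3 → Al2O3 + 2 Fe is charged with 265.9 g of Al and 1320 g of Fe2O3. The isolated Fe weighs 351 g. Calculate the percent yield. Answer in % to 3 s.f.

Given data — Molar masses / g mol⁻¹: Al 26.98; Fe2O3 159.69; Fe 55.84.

63.8 %

n(Al) = 265.9 / 26.98 = 9.855 mol
n(Fe2O3) = 1320 / 159.69 = 8.266 mol
n/ν → Al: 4.928, Fe2O3: 8.266; Al is limiting.
theoretical n(Fe) = (2/2) × 9.855 = 9.855 mol → 550.3 g
% yield = 351 / 550.3 × 100 = 63.78 %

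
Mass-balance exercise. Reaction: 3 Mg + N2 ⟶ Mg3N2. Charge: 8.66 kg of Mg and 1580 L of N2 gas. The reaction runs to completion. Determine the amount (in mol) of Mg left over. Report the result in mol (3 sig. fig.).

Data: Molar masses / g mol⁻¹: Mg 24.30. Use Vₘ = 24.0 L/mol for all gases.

n(Mg) = 8.660×1000 / 24.30 = 356.4 mol
n(N2) = 1580 / 24.0 = 65.83 mol
n/ν for Mg = 356.4/3 = 118.8
n/ν for N2 = 65.83/1 = 65.83
Smallest n/ν is N2 → limiting reagent.
Mg consumed = (3/1) × 65.83 = 197.5 mol
Mg remaining = 356.4 − 197.5 = 158.9 mol

159 mol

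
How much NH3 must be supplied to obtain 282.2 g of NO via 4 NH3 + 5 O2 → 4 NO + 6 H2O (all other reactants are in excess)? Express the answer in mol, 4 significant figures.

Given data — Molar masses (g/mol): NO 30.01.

n(NO) = 282.2 / 30.01 = 9.404 mol
n(NH3) = (4/4) × 9.404 = 9.404 mol

9.404 mol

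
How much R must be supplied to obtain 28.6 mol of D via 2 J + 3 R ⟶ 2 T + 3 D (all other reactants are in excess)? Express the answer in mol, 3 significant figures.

n(D) = 28.60 mol
n(R) = (3/3) × 28.60 = 28.60 mol

28.6 mol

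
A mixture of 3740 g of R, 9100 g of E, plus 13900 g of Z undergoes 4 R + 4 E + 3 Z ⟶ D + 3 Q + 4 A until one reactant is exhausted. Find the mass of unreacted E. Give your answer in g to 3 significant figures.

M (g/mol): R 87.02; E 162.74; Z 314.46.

n(R) = 3740 / 87.02 = 42.98 mol
n(E) = 9100 / 162.74 = 55.92 mol
n(Z) = 13900 / 314.46 = 44.20 mol
n/ν for R = 42.98/4 = 10.75
n/ν for E = 55.92/4 = 13.98
n/ν for Z = 44.20/3 = 14.73
Smallest n/ν is R → limiting reagent.
E consumed = (4/4) × 42.98 = 42.98 mol
E remaining = 55.92 − 42.98 = 12.94 mol
mass = 12.94 × 162.74 = 2106 g

2110 g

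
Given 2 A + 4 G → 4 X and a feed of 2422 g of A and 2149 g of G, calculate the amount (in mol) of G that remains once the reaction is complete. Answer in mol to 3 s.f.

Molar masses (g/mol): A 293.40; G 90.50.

7.24 mol

n(A) = 2422 / 293.40 = 8.255 mol
n(G) = 2149 / 90.50 = 23.75 mol
n/ν → A: 4.128, G: 5.938; A is limiting.
G consumed = (4/2) × 8.255 = 16.51 mol
G remaining = 23.75 − 16.51 = 7.240 mol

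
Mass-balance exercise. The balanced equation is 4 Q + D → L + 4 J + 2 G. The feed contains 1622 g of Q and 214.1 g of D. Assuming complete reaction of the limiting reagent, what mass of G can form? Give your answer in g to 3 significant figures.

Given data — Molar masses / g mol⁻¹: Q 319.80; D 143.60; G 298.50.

757 g

n(Q) = 1622 / 319.80 = 5.072 mol
n(D) = 214.1 / 143.60 = 1.491 mol
n/ν → Q: 1.268, D: 1.491; Q is limiting.
n(G) = (2/4) × 5.072 = 2.536 mol
mass = 2.536 × 298.50 = 757.0 g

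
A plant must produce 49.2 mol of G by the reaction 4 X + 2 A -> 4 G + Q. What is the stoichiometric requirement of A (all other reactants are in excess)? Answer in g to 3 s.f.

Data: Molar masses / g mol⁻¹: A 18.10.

445 g

n(G) = 49.20 mol
n(A) = (2/4) × 49.20 = 24.60 mol
mass = 24.60 × 18.10 = 445.3 g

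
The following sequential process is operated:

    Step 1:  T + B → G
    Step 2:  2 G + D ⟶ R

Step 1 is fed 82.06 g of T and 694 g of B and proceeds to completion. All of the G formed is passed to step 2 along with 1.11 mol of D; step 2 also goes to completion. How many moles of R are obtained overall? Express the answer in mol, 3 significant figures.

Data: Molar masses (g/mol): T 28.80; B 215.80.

1.11 mol

Step 1:
n(T) = 82.06 / 28.80 = 2.849 mol
n(B) = 694.0 / 215.80 = 3.216 mol
n/ν for T = 2.849/1 = 2.849
n/ν for B = 3.216/1 = 3.216
Smallest n/ν is T → limiting reagent.
n(G) produced = (1/1) × 2.849 = 2.849 mol
Step 2:
n(G) available = 2.849 mol
n(D) = 1.110 mol
n/ν for G = 2.849/2 = 1.425
n/ν for D = 1.110/1 = 1.110
Smallest n/ν is D → limiting reagent.
n(R) = (1/1) × 1.110 = 1.110 mol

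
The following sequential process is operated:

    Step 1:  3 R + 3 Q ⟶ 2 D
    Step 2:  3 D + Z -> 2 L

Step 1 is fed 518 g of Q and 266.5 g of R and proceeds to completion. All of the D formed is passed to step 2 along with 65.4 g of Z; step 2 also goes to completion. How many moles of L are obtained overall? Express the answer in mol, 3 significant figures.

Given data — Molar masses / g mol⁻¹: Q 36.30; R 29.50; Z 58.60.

2.23 mol

Step 1:
n(Q) = 518.0 / 36.30 = 14.27 mol
n(R) = 266.5 / 29.50 = 9.034 mol
n/ν for Q = 14.27/3 = 4.757
n/ν for R = 9.034/3 = 3.011
Smallest n/ν is R → limiting reagent.
n(D) produced = (2/3) × 9.034 = 6.023 mol
Step 2:
n(D) available = 6.023 mol
n(Z) = 65.40 / 58.60 = 1.116 mol
n/ν for D = 6.023/3 = 2.008
n/ν for Z = 1.116/1 = 1.116
Smallest n/ν is Z → limiting reagent.
n(L) = (2/1) × 1.116 = 2.232 mol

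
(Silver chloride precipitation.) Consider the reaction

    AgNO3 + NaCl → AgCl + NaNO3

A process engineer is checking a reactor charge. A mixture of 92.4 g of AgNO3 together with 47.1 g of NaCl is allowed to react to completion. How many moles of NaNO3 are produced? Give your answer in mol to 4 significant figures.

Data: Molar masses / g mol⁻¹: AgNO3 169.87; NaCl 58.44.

n(AgNO3) = 92.40 / 169.87 = 0.5439 mol
n(NaCl) = 47.10 / 58.44 = 0.8060 mol
n/ν for AgNO3 = 0.5439/1 = 0.5439
n/ν for NaCl = 0.8060/1 = 0.8060
Smallest n/ν is AgNO3 → limiting reagent.
n(NaNO3) = (1/1) × 0.5439 = 0.5439 mol

0.5439 mol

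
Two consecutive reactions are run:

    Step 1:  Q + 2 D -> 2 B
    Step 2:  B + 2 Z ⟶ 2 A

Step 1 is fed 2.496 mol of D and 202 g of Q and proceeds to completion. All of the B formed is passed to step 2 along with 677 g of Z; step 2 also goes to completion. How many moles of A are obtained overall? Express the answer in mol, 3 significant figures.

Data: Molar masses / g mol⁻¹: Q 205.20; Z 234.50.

2.89 mol

Step 1:
n(D) = 2.496 mol
n(Q) = 202.0 / 205.20 = 0.9844 mol
n/ν → D: 1.248, Q: 0.9844; Q is limiting.
n(B) produced = (2/1) × 0.9844 = 1.969 mol
Step 2:
n(B) available = 1.969 mol
n(Z) = 677.0 / 234.50 = 2.887 mol
n/ν → B: 1.969, Z: 1.444; Z is limiting.
n(A) = (2/2) × 2.887 = 2.887 mol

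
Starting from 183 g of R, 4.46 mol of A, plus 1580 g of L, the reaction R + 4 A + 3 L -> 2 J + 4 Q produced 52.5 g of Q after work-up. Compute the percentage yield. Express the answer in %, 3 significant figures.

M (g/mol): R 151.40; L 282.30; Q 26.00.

45.3 %

n(R) = 183.0 / 151.40 = 1.209 mol
n(A) = 4.460 mol
n(L) = 1580 / 282.30 = 5.597 mol
n/ν for R = 1.209/1 = 1.209
n/ν for A = 4.460/4 = 1.115
n/ν for L = 5.597/3 = 1.866
Smallest n/ν is A → limiting reagent.
theoretical n(Q) = (4/4) × 4.460 = 4.460 mol → 116.0 g
% yield = 52.5 / 116.0 × 100 = 45.26 %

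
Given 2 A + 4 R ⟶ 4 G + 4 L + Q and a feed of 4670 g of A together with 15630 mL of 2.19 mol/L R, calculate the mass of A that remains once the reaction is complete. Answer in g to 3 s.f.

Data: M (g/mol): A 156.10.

2000 g

n(A) = 4670 / 156.10 = 29.92 mol
n(R) = 2.19 × 15630/1000 = 34.23 mol
n/ν → A: 14.96, R: 8.558; R is limiting.
A consumed = (2/4) × 34.23 = 17.12 mol
A remaining = 29.92 − 17.12 = 12.80 mol
mass = 12.80 × 156.10 = 1998 g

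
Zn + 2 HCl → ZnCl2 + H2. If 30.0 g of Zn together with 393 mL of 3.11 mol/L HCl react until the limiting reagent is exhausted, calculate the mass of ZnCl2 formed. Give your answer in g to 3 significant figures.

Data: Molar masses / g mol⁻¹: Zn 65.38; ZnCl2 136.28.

n(Zn) = 30.00 / 65.38 = 0.4589 mol
n(HCl) = 3.11 × 393.0/1000 = 1.222 mol
n/ν → Zn: 0.4589, HCl: 0.6110; Zn is limiting.
n(ZnCl2) = (1/1) × 0.4589 = 0.4589 mol
mass = 0.4589 × 136.28 = 62.54 g

62.5 g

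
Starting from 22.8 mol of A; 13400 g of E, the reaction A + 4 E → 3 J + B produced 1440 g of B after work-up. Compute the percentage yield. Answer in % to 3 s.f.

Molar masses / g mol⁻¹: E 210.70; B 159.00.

n(A) = 22.80 mol
n(E) = 13400 / 210.70 = 63.60 mol
n/ν for A = 22.80/1 = 22.80
n/ν for E = 63.60/4 = 15.90
Smallest n/ν is E → limiting reagent.
theoretical n(B) = (1/4) × 63.60 = 15.90 mol → 2528 g
% yield = 1440 / 2528 × 100 = 56.96 %

57.0 %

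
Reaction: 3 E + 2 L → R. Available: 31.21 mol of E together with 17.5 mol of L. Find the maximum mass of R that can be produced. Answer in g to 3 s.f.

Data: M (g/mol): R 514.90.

n(E) = 31.21 mol
n(L) = 17.50 mol
n/ν for E = 31.21/3 = 10.40
n/ν for L = 17.50/2 = 8.750
Smallest n/ν is L → limiting reagent.
n(R) = (1/2) × 17.50 = 8.750 mol
mass = 8.750 × 514.90 = 4505 g

4510 g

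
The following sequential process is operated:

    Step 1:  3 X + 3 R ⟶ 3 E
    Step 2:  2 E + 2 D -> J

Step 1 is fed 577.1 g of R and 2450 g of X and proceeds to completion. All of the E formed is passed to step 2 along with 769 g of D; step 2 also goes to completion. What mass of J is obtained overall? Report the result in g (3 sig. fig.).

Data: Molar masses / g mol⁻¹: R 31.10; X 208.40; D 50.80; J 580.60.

3410 g

Step 1:
n(R) = 577.1 / 31.10 = 18.56 mol
n(X) = 2450 / 208.40 = 11.76 mol
n/ν for R = 18.56/3 = 6.187
n/ν for X = 11.76/3 = 3.920
Smallest n/ν is X → limiting reagent.
n(E) produced = (3/3) × 11.76 = 11.76 mol
Step 2:
n(E) available = 11.76 mol
n(D) = 769.0 / 50.80 = 15.14 mol
n/ν for E = 11.76/2 = 5.880
n/ν for D = 15.14/2 = 7.570
Smallest n/ν is E → limiting reagent.
n(J) = (1/2) × 11.76 = 5.880 mol
mass = 5.880 × 580.60 = 3414 g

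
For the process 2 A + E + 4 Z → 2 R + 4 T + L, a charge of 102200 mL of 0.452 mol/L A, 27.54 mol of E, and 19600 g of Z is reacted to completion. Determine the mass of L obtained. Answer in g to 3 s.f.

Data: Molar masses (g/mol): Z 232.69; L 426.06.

n(A) = 0.452 × 102200/1000 = 46.19 mol
n(E) = 27.54 mol
n(Z) = 19600 / 232.69 = 84.23 mol
n/ν for A = 46.19/2 = 23.10
n/ν for E = 27.54/1 = 27.54
n/ν for Z = 84.23/4 = 21.06
Smallest n/ν is Z → limiting reagent.
n(L) = (1/4) × 84.23 = 21.06 mol
mass = 21.06 × 426.06 = 8973 g

8970 g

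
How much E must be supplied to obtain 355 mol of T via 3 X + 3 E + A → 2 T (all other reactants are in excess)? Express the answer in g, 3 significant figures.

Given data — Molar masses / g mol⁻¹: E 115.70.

61600 g

n(T) = 355.0 mol
n(E) = (3/2) × 355.0 = 532.5 mol
mass = 532.5 × 115.70 = 61610 g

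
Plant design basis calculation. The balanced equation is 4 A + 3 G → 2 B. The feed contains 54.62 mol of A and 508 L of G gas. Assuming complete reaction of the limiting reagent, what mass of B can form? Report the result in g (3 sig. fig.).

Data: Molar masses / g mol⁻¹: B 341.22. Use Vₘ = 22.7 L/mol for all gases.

n(A) = 54.62 mol
n(G) = 508.0 / 22.7 = 22.38 mol
n/ν → A: 13.66, G: 7.460; G is limiting.
n(B) = (2/3) × 22.38 = 14.92 mol
mass = 14.92 × 341.22 = 5091 g

5090 g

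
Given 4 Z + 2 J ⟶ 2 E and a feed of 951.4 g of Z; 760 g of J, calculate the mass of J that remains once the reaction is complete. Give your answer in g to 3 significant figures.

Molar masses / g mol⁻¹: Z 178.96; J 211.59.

198 g

n(Z) = 951.4 / 178.96 = 5.316 mol
n(J) = 760.0 / 211.59 = 3.592 mol
n/ν for Z = 5.316/4 = 1.329
n/ν for J = 3.592/2 = 1.796
Smallest n/ν is Z → limiting reagent.
J consumed = (2/4) × 5.316 = 2.658 mol
J remaining = 3.592 − 2.658 = 0.9340 mol
mass = 0.9340 × 211.59 = 197.6 g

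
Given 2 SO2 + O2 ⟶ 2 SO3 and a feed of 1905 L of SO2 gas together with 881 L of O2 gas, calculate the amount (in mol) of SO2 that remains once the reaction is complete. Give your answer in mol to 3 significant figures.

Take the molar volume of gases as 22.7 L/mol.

6.30 mol

n(SO2) = 1905 / 22.7 = 83.92 mol
n(O2) = 881.0 / 22.7 = 38.81 mol
n/ν → SO2: 41.96, O2: 38.81; O2 is limiting.
SO2 consumed = (2/1) × 38.81 = 77.62 mol
SO2 remaining = 83.92 − 77.62 = 6.300 mol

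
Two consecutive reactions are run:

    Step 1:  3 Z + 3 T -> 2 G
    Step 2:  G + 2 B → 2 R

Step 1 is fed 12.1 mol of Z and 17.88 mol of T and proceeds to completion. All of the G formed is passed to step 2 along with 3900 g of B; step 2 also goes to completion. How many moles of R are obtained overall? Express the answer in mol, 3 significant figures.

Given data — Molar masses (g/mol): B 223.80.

Step 1:
n(Z) = 12.10 mol
n(T) = 17.88 mol
n/ν for Z = 12.10/3 = 4.033
n/ν for T = 17.88/3 = 5.960
Smallest n/ν is Z → limiting reagent.
n(G) produced = (2/3) × 12.10 = 8.067 mol
Step 2:
n(G) available = 8.067 mol
n(B) = 3900 / 223.80 = 17.43 mol
n/ν for G = 8.067/1 = 8.067
n/ν for B = 17.43/2 = 8.715
Smallest n/ν is G → limiting reagent.
n(R) = (2/1) × 8.067 = 16.13 mol

16.1 mol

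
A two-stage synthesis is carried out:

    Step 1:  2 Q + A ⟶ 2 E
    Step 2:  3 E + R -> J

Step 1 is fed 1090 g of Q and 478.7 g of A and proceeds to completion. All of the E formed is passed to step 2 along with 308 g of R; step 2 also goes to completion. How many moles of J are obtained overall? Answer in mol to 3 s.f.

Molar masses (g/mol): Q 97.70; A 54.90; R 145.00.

2.12 mol

Step 1:
n(Q) = 1090 / 97.70 = 11.16 mol
n(A) = 478.7 / 54.90 = 8.719 mol
n/ν for Q = 11.16/2 = 5.580
n/ν for A = 8.719/1 = 8.719
Smallest n/ν is Q → limiting reagent.
n(E) produced = (2/2) × 11.16 = 11.16 mol
Step 2:
n(E) available = 11.16 mol
n(R) = 308.0 / 145.00 = 2.124 mol
n/ν for E = 11.16/3 = 3.720
n/ν for R = 2.124/1 = 2.124
Smallest n/ν is R → limiting reagent.
n(J) = (1/1) × 2.124 = 2.124 mol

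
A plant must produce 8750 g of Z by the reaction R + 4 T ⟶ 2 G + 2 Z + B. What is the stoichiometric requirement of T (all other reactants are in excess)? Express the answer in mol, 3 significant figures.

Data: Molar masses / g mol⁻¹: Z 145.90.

120 mol

n(Z) = 8750 / 145.90 = 59.97 mol
n(T) = (4/2) × 59.97 = 119.9 mol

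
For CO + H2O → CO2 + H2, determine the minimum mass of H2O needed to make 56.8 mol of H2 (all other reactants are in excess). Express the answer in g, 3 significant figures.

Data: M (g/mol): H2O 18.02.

n(H2) = 56.80 mol
n(H2O) = (1/1) × 56.80 = 56.80 mol
mass = 56.80 × 18.02 = 1024 g

1020 g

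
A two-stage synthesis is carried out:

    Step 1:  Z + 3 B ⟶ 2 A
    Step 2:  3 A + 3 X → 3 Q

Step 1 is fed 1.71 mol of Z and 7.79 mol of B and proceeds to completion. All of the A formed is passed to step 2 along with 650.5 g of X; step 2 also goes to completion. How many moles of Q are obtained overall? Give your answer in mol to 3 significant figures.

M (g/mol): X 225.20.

Step 1:
n(Z) = 1.710 mol
n(B) = 7.790 mol
n/ν → Z: 1.710, B: 2.597; Z is limiting.
n(A) produced = (2/1) × 1.710 = 3.420 mol
Step 2:
n(A) available = 3.420 mol
n(X) = 650.5 / 225.20 = 2.889 mol
n/ν → A: 1.140, X: 0.9630; X is limiting.
n(Q) = (3/3) × 2.889 = 2.889 mol

2.89 mol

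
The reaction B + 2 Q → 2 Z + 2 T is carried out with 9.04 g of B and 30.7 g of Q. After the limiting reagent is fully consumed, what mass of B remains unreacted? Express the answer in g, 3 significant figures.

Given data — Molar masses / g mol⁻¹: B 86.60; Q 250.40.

3.73 g

n(B) = 9.040 / 86.60 = 0.1044 mol
n(Q) = 30.70 / 250.40 = 0.1226 mol
n/ν → B: 0.1044, Q: 0.06130; Q is limiting.
B consumed = (1/2) × 0.1226 = 0.06130 mol
B remaining = 0.1044 − 0.06130 = 0.04310 mol
mass = 0.04310 × 86.60 = 3.732 g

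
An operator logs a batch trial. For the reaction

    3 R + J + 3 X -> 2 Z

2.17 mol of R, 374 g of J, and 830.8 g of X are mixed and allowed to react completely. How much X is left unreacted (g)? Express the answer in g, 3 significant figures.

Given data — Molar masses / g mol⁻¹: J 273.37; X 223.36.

346 g

n(R) = 2.170 mol
n(J) = 374.0 / 273.37 = 1.368 mol
n(X) = 830.8 / 223.36 = 3.720 mol
n/ν → R: 0.7233, J: 1.368, X: 1.240; R is limiting.
X consumed = (3/3) × 2.170 = 2.170 mol
X remaining = 3.720 − 2.170 = 1.550 mol
mass = 1.550 × 223.36 = 346.2 g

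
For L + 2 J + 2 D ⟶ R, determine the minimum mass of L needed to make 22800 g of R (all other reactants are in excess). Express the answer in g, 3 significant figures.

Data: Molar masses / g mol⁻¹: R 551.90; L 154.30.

n(R) = 22800 / 551.90 = 41.31 mol
n(L) = (1/1) × 41.31 = 41.31 mol
mass = 41.31 × 154.30 = 6374 g

6370 g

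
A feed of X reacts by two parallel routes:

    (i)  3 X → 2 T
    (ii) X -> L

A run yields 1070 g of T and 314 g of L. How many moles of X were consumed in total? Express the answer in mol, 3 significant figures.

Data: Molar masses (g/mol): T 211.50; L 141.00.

9.82 mol

n(T) = 1070 / 211.50 = 5.059 mol
n(L) = 314 / 141.00 = 2.227 mol
n(X) via (i) = (3/2)×5.059 = 7.589 mol
n(X) via (ii) = (1/1)×2.227 = 2.227 mol
total n(X) = 7.589 + 2.227 = 9.816 mol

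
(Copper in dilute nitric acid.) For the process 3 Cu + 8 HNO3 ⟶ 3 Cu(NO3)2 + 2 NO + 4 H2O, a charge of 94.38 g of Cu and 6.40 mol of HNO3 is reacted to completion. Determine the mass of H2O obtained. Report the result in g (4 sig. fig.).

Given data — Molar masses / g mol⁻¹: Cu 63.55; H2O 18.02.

35.68 g

n(Cu) = 94.38 / 63.55 = 1.485 mol
n(HNO3) = 6.400 mol
n/ν for Cu = 1.485/3 = 0.4950
n/ν for HNO3 = 6.400/8 = 0.8000
Smallest n/ν is Cu → limiting reagent.
n(H2O) = (4/3) × 1.485 = 1.980 mol
mass = 1.980 × 18.02 = 35.68 g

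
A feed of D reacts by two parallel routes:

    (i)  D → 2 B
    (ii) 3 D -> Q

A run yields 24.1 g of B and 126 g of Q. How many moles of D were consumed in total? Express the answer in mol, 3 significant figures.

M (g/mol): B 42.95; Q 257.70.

1.75 mol

n(B) = 24.1 / 42.95 = 0.5611 mol
n(Q) = 126 / 257.70 = 0.4889 mol
n(D) via (i) = (1/2)×0.5611 = 0.2806 mol
n(D) via (ii) = (3/1)×0.4889 = 1.467 mol
total n(D) = 0.2806 + 1.467 = 1.748 mol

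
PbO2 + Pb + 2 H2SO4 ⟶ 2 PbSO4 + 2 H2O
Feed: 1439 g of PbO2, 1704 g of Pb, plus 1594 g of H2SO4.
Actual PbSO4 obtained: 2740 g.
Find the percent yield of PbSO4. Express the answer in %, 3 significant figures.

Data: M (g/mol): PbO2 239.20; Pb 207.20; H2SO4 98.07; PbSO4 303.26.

75.1 %

n(PbO2) = 1439 / 239.20 = 6.016 mol
n(Pb) = 1704 / 207.20 = 8.224 mol
n(H2SO4) = 1594 / 98.07 = 16.25 mol
n/ν → PbO2: 6.016, Pb: 8.224, H2SO4: 8.125; PbO2 is limiting.
theoretical n(PbSO4) = (2/1) × 6.016 = 12.03 mol → 3648 g
% yield = 2740 / 3648 × 100 = 75.11 %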